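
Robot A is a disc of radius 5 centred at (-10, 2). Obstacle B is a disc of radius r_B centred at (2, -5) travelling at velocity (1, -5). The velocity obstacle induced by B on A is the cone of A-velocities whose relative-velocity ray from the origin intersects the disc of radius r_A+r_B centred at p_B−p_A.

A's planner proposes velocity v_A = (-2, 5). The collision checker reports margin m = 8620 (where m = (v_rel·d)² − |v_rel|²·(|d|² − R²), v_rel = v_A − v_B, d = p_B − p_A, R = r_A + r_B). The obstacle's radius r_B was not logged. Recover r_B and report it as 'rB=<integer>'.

m = 8620
d = (12, -7);  v_rel = (-3, 10),  |v_rel|² = 109
v_rel×d = (-3)·(-7) − (10)·(12) = -99
since m = R²·109 − (-99)²:  R² = (9801 + 8620) / 109 = 169
R = √169 = 13  ⇒  r_B = 13 − 5 = 8

rB=8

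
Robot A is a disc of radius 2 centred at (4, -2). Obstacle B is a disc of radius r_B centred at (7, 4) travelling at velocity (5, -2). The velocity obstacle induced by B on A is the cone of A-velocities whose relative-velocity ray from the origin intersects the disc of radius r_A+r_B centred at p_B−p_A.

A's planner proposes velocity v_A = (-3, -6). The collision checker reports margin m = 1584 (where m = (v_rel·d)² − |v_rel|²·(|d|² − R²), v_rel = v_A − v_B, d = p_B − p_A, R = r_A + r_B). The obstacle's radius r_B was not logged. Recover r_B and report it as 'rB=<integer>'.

m = 1584
d = (3, 6);  v_rel = (-8, -4),  |v_rel|² = 80
v_rel×d = (-8)·(6) − (-4)·(3) = -36
since m = R²·80 − (-36)²:  R² = (1296 + 1584) / 80 = 36
R = √36 = 6  ⇒  r_B = 6 − 2 = 4

rB=4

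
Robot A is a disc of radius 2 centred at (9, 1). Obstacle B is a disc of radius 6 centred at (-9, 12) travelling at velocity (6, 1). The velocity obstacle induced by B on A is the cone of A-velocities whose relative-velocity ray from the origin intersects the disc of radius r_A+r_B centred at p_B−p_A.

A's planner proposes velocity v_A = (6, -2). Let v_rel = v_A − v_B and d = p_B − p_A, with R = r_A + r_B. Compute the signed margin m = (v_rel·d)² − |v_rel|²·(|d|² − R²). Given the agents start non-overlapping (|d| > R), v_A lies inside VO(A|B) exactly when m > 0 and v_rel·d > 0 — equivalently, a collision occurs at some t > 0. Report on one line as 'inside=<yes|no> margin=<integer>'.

d = (-18, 11),  |d|² = 445;  R = 2+6 = 8,  c = 445−8² = 381
v_rel = (0, -3),  |v_rel|² = 9;  v_rel·d = (0)·(-18) + (-3)·(11) = -33
9·t² + 66·t + 381 = 0  ⇒  m = (-33)² − 9·381 = -2340
m = -2340 < 0,  v_rel·d = -33 < 0  ⇒  outside

inside=no margin=-2340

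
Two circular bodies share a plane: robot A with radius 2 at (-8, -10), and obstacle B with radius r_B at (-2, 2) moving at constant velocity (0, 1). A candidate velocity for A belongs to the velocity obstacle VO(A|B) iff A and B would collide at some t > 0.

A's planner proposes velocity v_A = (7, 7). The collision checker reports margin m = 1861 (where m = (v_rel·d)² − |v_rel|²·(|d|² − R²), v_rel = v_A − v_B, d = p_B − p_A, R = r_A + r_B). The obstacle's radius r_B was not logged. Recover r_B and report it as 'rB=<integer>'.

m = 1861
d = (6, 12);  v_rel = (7, 6),  |v_rel|² = 85
v_rel×d = (7)·(12) − (6)·(6) = 48
since m = R²·85 − 48²:  R² = (2304 + 1861) / 85 = 49
R = √49 = 7  ⇒  r_B = 7 − 2 = 5

rB=5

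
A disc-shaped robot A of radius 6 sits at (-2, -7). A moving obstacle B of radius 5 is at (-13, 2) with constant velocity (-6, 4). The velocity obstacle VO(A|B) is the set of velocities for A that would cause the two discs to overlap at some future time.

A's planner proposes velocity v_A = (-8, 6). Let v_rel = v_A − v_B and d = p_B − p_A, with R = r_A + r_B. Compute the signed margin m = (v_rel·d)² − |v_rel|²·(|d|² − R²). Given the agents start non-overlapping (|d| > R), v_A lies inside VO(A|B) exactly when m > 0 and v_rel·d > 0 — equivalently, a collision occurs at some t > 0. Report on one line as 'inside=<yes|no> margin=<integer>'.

d = (-11, 9),  |d|² = 202;  R = 6+5 = 11,  c = 202−11² = 81
v_rel = (-2, 2),  |v_rel|² = 8;  v_rel·d = (-2)·(-11) + (2)·(9) = 40
8·t² − 80·t + 81 = 0  ⇒  m = 40² − 8·81 = 952
m = 952 > 0,  v_rel·d = 40 > 0  ⇒  inside

inside=yes margin=952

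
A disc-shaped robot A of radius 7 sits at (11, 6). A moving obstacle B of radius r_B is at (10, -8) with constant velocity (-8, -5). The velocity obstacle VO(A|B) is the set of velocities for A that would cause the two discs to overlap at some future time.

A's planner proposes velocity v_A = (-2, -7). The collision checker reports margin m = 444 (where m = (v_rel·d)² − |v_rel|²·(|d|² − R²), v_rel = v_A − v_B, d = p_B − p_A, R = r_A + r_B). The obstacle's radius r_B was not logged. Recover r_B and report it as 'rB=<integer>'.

m = 444
d = (-1, -14);  v_rel = (6, -2),  |v_rel|² = 40
v_rel×d = (6)·(-14) − (-2)·(-1) = -86
since m = R²·40 − (-86)²:  R² = (7396 + 444) / 40 = 196
R = √196 = 14  ⇒  r_B = 14 − 7 = 7

rB=7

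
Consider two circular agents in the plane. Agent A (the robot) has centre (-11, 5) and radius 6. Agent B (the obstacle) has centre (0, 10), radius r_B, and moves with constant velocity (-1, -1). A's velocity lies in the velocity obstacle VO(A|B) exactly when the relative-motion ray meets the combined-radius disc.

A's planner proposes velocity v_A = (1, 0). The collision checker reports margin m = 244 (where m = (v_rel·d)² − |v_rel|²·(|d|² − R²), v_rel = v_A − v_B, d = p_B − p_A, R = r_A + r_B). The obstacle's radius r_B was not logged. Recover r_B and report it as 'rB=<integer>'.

m = 244
d = (11, 5);  v_rel = (2, 1),  |v_rel|² = 5
v_rel×d = (2)·(5) − (1)·(11) = -1
since m = R²·5 − (-1)²:  R² = (1 + 244) / 5 = 49
R = √49 = 7  ⇒  r_B = 7 − 6 = 1

rB=1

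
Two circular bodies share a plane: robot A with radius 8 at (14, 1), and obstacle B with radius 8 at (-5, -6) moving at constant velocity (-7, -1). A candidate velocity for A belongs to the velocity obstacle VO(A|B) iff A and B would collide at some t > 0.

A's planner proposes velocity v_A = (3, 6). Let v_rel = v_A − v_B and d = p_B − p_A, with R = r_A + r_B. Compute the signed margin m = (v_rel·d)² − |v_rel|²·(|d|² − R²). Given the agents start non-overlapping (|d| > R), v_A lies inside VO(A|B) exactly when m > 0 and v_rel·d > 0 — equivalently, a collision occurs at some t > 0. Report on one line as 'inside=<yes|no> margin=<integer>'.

d = (-19, -7),  |d|² = 410;  R = 8+8 = 16,  c = 410−16² = 154
v_rel = (10, 7),  |v_rel|² = 149;  v_rel·d = (10)·(-19) + (7)·(-7) = -239
149·t² + 478·t + 154 = 0  ⇒  m = (-239)² − 149·154 = 34175
m = 34175 > 0,  v_rel·d = -239 < 0  ⇒  outside

inside=no margin=34175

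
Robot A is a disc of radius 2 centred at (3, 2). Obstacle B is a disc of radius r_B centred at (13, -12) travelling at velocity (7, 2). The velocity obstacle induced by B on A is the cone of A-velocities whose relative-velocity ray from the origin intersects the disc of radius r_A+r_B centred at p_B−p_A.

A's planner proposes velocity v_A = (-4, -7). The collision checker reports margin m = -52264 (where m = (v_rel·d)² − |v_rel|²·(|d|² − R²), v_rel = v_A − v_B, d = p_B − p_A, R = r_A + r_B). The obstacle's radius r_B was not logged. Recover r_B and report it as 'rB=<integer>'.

m = -52264
d = (10, -14);  v_rel = (-11, -9),  |v_rel|² = 202
v_rel×d = (-11)·(-14) − (-9)·(10) = 244
since m = R²·202 − 244²:  R² = (59536 + -52264) / 202 = 36
R = √36 = 6  ⇒  r_B = 6 − 2 = 4

rB=4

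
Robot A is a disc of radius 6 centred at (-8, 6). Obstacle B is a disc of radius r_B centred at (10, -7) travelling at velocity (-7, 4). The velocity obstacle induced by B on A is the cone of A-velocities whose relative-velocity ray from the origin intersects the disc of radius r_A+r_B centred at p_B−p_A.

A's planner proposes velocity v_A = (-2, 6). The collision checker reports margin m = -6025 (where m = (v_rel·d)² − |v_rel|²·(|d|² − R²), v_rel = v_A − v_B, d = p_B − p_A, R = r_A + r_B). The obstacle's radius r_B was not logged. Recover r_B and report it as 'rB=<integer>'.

m = -6025
d = (18, -13);  v_rel = (5, 2),  |v_rel|² = 29
v_rel×d = (5)·(-13) − (2)·(18) = -101
since m = R²·29 − (-101)²:  R² = (10201 + -6025) / 29 = 144
R = √144 = 12  ⇒  r_B = 12 − 6 = 6

rB=6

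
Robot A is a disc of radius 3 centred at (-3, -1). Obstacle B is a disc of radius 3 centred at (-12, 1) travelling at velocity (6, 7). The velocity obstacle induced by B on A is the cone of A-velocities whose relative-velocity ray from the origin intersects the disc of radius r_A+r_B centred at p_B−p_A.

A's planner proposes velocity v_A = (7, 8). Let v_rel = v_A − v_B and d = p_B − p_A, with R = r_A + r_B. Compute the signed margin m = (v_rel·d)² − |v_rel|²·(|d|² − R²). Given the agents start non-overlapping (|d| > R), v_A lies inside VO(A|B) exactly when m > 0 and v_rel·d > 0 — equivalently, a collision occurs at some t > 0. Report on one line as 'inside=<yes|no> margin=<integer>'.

d = (-9, 2),  |d|² = 85;  R = 3+3 = 6,  c = 85−6² = 49
v_rel = (1, 1),  |v_rel|² = 2;  v_rel·d = (1)·(-9) + (1)·(2) = -7
2·t² + 14·t + 49 = 0  ⇒  m = (-7)² − 2·49 = -49
m = -49 < 0,  v_rel·d = -7 < 0  ⇒  outside

inside=no margin=-49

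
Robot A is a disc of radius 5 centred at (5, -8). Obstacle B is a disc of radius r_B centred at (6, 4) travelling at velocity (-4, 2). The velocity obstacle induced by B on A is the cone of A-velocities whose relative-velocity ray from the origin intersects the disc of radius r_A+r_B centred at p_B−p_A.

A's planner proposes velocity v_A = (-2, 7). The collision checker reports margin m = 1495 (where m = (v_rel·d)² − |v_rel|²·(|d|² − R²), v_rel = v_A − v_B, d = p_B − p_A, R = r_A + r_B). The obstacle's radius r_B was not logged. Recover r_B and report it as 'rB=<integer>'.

m = 1495
d = (1, 12);  v_rel = (2, 5),  |v_rel|² = 29
v_rel×d = (2)·(12) − (5)·(1) = 19
since m = R²·29 − 19²:  R² = (361 + 1495) / 29 = 64
R = √64 = 8  ⇒  r_B = 8 − 5 = 3

rB=3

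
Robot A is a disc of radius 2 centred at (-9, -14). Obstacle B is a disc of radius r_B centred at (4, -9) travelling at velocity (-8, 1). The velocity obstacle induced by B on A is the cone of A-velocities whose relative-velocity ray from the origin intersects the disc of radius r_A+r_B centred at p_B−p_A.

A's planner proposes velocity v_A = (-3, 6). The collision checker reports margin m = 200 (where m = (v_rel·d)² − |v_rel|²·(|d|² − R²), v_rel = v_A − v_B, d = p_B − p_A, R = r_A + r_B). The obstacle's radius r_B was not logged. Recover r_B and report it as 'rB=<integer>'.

m = 200
d = (13, 5);  v_rel = (5, 5),  |v_rel|² = 50
v_rel×d = (5)·(5) − (5)·(13) = -40
since m = R²·50 − (-40)²:  R² = (1600 + 200) / 50 = 36
R = √36 = 6  ⇒  r_B = 6 − 2 = 4

rB=4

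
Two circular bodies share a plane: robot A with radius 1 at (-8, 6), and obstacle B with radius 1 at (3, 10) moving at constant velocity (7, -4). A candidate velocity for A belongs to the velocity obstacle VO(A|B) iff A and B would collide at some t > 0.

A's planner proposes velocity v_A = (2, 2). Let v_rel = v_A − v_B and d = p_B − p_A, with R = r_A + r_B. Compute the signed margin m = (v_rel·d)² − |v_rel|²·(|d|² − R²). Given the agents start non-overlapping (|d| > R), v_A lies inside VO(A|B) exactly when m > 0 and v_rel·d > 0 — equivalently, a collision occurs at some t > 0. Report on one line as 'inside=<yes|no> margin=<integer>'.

d = (11, 4),  |d|² = 137;  R = 1+1 = 2,  c = 137−2² = 133
v_rel = (-5, 6),  |v_rel|² = 61;  v_rel·d = (-5)·(11) + (6)·(4) = -31
61·t² + 62·t + 133 = 0  ⇒  m = (-31)² − 61·133 = -7152
m = -7152 < 0,  v_rel·d = -31 < 0  ⇒  outside

inside=no margin=-7152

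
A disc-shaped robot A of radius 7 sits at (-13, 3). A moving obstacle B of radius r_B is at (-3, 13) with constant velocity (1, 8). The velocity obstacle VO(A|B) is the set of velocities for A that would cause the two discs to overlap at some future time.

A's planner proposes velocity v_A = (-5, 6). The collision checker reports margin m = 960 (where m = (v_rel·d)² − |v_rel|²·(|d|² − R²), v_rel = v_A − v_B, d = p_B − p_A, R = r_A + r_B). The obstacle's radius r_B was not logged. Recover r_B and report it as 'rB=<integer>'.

m = 960
d = (10, 10);  v_rel = (-6, -2),  |v_rel|² = 40
v_rel×d = (-6)·(10) − (-2)·(10) = -40
since m = R²·40 − (-40)²:  R² = (1600 + 960) / 40 = 64
R = √64 = 8  ⇒  r_B = 8 − 7 = 1

rB=1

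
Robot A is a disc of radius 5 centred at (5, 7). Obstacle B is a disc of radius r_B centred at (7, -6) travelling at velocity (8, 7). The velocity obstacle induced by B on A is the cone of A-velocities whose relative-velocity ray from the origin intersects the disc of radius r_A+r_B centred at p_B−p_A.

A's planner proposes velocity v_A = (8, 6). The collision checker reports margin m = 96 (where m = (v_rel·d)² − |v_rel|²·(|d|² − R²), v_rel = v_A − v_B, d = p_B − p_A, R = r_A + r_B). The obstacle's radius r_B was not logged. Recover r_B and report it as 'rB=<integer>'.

m = 96
d = (2, -13);  v_rel = (0, -1),  |v_rel|² = 1
v_rel×d = (0)·(-13) − (-1)·(2) = 2
since m = R²·1 − 2²:  R² = (4 + 96) / 1 = 100
R = √100 = 10  ⇒  r_B = 10 − 5 = 5

rB=5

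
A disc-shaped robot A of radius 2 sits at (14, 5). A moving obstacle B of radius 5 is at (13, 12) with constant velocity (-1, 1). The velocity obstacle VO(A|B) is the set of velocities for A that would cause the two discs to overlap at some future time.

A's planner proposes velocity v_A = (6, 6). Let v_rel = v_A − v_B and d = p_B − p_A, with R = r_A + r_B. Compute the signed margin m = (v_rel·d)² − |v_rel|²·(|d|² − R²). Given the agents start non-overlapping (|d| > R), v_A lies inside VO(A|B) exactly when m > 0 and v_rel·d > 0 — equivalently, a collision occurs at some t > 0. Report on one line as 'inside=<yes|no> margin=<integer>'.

d = (-1, 7),  |d|² = 50;  R = 2+5 = 7,  c = 50−7² = 1
v_rel = (7, 5),  |v_rel|² = 74;  v_rel·d = (7)·(-1) + (5)·(7) = 28
74·t² − 56·t + 1 = 0  ⇒  m = 28² − 74·1 = 710
m = 710 > 0,  v_rel·d = 28 > 0  ⇒  inside

inside=yes margin=710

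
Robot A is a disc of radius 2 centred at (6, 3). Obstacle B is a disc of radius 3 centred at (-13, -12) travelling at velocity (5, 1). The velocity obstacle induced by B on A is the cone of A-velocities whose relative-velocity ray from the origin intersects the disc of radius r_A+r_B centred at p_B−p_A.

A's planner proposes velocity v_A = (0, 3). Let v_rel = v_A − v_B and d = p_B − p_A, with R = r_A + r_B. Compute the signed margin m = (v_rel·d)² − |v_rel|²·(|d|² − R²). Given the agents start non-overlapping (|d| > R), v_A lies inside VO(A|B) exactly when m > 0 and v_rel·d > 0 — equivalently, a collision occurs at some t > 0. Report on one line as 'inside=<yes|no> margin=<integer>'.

d = (-19, -15),  |d|² = 586;  R = 2+3 = 5,  c = 586−5² = 561
v_rel = (-5, 2),  |v_rel|² = 29;  v_rel·d = (-5)·(-19) + (2)·(-15) = 65
29·t² − 130·t + 561 = 0  ⇒  m = 65² − 29·561 = -12044
m = -12044 < 0,  v_rel·d = 65 > 0  ⇒  outside

inside=no margin=-12044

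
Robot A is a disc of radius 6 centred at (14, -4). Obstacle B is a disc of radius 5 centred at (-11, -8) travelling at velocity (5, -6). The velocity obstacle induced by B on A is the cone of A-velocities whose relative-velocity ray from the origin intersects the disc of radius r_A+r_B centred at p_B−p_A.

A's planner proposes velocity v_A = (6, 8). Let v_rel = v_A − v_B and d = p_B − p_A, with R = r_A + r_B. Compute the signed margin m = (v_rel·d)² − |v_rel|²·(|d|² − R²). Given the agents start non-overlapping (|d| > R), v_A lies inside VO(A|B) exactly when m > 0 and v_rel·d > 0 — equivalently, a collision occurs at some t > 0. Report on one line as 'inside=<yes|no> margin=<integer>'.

d = (-25, -4),  |d|² = 641;  R = 6+5 = 11,  c = 641−11² = 520
v_rel = (1, 14),  |v_rel|² = 197;  v_rel·d = (1)·(-25) + (14)·(-4) = -81
197·t² + 162·t + 520 = 0  ⇒  m = (-81)² − 197·520 = -95879
m = -95879 < 0,  v_rel·d = -81 < 0  ⇒  outside

inside=no margin=-95879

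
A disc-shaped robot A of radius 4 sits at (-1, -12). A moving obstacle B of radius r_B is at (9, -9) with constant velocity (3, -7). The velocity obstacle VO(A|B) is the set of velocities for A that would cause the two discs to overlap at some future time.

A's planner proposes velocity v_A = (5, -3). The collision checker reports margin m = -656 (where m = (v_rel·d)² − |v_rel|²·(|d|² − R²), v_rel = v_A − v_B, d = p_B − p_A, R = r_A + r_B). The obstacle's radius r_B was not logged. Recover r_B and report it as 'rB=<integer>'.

m = -656
d = (10, 3);  v_rel = (2, 4),  |v_rel|² = 20
v_rel×d = (2)·(3) − (4)·(10) = -34
since m = R²·20 − (-34)²:  R² = (1156 + -656) / 20 = 25
R = √25 = 5  ⇒  r_B = 5 − 4 = 1

rB=1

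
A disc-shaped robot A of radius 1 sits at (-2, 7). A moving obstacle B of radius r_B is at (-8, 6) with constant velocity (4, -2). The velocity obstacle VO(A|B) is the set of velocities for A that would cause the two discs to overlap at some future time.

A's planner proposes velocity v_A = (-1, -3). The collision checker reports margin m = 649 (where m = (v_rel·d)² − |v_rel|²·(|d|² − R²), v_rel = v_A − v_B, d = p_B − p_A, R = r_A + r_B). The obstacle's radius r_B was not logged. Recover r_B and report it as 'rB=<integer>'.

m = 649
d = (-6, -1);  v_rel = (-5, -1),  |v_rel|² = 26
v_rel×d = (-5)·(-1) − (-1)·(-6) = -1
since m = R²·26 − (-1)²:  R² = (1 + 649) / 26 = 25
R = √25 = 5  ⇒  r_B = 5 − 1 = 4

rB=4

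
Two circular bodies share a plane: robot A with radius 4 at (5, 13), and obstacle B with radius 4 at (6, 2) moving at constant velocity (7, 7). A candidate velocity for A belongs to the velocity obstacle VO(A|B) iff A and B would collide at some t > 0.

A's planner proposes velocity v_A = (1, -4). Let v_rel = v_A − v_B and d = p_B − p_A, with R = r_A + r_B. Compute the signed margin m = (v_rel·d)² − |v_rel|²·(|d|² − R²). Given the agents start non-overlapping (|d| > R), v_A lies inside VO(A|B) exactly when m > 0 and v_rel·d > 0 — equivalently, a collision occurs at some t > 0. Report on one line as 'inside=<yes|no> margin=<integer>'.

d = (1, -11),  |d|² = 122;  R = 4+4 = 8,  c = 122−8² = 58
v_rel = (-6, -11),  |v_rel|² = 157;  v_rel·d = (-6)·(1) + (-11)·(-11) = 115
157·t² − 230·t + 58 = 0  ⇒  m = 115² − 157·58 = 4119
m = 4119 > 0,  v_rel·d = 115 > 0  ⇒  inside

inside=yes margin=4119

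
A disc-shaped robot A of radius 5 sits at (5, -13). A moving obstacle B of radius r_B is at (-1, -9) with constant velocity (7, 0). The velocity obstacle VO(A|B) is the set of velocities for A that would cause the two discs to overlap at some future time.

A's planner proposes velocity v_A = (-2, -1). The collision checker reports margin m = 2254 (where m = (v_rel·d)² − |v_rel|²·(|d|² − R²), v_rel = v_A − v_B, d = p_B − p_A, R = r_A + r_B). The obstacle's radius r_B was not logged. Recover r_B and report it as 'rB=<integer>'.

m = 2254
d = (-6, 4);  v_rel = (-9, -1),  |v_rel|² = 82
v_rel×d = (-9)·(4) − (-1)·(-6) = -42
since m = R²·82 − (-42)²:  R² = (1764 + 2254) / 82 = 49
R = √49 = 7  ⇒  r_B = 7 − 5 = 2

rB=2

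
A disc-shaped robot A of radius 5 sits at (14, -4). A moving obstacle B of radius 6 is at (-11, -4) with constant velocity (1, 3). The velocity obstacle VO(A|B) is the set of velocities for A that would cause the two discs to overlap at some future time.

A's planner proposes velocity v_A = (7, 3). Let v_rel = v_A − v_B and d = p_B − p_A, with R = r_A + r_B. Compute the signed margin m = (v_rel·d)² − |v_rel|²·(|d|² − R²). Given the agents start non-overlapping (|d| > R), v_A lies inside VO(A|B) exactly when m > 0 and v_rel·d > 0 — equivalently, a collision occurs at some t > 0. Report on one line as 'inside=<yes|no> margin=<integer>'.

d = (-25, 0),  |d|² = 625;  R = 5+6 = 11,  c = 625−11² = 504
v_rel = (6, 0),  |v_rel|² = 36;  v_rel·d = (6)·(-25) + (0)·(0) = -150
36·t² + 300·t + 504 = 0  ⇒  m = (-150)² − 36·504 = 4356
m = 4356 > 0,  v_rel·d = -150 < 0  ⇒  outside

inside=no margin=4356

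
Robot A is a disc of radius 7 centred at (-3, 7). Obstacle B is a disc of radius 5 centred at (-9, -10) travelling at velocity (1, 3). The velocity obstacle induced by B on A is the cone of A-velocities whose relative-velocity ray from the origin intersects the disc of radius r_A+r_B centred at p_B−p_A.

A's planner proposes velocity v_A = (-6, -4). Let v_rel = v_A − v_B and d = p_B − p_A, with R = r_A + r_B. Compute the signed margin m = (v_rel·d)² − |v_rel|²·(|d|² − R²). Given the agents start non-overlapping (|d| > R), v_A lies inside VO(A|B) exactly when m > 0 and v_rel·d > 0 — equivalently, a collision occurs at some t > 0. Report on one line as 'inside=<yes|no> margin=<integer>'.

d = (-6, -17),  |d|² = 325;  R = 7+5 = 12,  c = 325−12² = 181
v_rel = (-7, -7),  |v_rel|² = 98;  v_rel·d = (-7)·(-6) + (-7)·(-17) = 161
98·t² − 322·t + 181 = 0  ⇒  m = 161² − 98·181 = 8183
m = 8183 > 0,  v_rel·d = 161 > 0  ⇒  inside

inside=yes margin=8183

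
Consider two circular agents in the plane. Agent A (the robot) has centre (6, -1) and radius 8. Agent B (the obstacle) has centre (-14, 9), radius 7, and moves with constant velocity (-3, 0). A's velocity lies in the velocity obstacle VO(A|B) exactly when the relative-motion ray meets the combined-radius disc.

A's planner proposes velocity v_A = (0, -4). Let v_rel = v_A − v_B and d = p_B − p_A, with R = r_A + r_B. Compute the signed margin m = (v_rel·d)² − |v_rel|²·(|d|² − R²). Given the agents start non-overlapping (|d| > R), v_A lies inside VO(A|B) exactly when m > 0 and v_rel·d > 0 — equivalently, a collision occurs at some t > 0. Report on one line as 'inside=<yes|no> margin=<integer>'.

d = (-20, 10),  |d|² = 500;  R = 8+7 = 15,  c = 500−15² = 275
v_rel = (3, -4),  |v_rel|² = 25;  v_rel·d = (3)·(-20) + (-4)·(10) = -100
25·t² + 200·t + 275 = 0  ⇒  m = (-100)² − 25·275 = 3125
m = 3125 > 0,  v_rel·d = -100 < 0  ⇒  outside

inside=no margin=3125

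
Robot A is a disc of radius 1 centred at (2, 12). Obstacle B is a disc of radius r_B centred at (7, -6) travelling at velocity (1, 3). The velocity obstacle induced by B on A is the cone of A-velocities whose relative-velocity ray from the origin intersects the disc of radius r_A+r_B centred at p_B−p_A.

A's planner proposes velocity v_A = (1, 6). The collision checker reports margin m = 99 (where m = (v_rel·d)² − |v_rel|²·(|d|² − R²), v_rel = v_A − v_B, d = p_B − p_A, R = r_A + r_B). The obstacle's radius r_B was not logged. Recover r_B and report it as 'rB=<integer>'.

m = 99
d = (5, -18);  v_rel = (0, 3),  |v_rel|² = 9
v_rel×d = (0)·(-18) − (3)·(5) = -15
since m = R²·9 − (-15)²:  R² = (225 + 99) / 9 = 36
R = √36 = 6  ⇒  r_B = 6 − 1 = 5

rB=5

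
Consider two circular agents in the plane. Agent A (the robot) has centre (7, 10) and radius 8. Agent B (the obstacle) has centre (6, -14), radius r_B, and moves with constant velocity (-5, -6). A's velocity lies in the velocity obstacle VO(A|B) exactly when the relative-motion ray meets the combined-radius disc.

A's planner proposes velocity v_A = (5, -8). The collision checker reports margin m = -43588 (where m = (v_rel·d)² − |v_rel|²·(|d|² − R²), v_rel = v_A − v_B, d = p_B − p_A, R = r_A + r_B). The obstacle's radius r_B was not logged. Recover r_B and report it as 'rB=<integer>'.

m = -43588
d = (-1, -24);  v_rel = (10, -2),  |v_rel|² = 104
v_rel×d = (10)·(-24) − (-2)·(-1) = -242
since m = R²·104 − (-242)²:  R² = (58564 + -43588) / 104 = 144
R = √144 = 12  ⇒  r_B = 12 − 8 = 4

rB=4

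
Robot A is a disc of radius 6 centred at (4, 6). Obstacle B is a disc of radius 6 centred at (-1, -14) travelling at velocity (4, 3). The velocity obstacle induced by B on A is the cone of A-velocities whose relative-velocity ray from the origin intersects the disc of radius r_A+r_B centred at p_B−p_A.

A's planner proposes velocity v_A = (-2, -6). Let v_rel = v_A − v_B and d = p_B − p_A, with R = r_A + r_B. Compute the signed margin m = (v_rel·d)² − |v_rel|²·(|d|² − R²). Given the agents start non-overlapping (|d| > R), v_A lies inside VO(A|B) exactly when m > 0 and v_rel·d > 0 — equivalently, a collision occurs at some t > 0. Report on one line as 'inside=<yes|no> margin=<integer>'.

d = (-5, -20),  |d|² = 425;  R = 6+6 = 12,  c = 425−12² = 281
v_rel = (-6, -9),  |v_rel|² = 117;  v_rel·d = (-6)·(-5) + (-9)·(-20) = 210
117·t² − 420·t + 281 = 0  ⇒  m = 210² − 117·281 = 11223
m = 11223 > 0,  v_rel·d = 210 > 0  ⇒  inside

inside=yes margin=11223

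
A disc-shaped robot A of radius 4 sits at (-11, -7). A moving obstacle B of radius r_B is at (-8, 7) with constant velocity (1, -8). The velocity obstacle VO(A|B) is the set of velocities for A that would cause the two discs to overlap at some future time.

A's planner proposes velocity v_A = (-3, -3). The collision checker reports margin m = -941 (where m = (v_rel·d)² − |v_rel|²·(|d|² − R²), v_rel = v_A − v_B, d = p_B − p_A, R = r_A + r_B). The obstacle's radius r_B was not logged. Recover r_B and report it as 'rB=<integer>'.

m = -941
d = (3, 14);  v_rel = (-4, 5),  |v_rel|² = 41
v_rel×d = (-4)·(14) − (5)·(3) = -71
since m = R²·41 − (-71)²:  R² = (5041 + -941) / 41 = 100
R = √100 = 10  ⇒  r_B = 10 − 4 = 6

rB=6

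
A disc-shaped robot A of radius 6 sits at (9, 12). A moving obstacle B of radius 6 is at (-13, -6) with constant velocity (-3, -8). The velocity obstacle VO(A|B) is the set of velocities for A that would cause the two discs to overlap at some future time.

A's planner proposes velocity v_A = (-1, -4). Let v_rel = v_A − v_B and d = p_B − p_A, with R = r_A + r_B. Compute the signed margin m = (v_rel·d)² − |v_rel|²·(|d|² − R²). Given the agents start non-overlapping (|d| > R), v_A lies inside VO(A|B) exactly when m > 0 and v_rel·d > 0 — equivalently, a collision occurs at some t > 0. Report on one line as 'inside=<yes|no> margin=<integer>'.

d = (-22, -18),  |d|² = 808;  R = 6+6 = 12,  c = 808−12² = 664
v_rel = (2, 4),  |v_rel|² = 20;  v_rel·d = (2)·(-22) + (4)·(-18) = -116
20·t² + 232·t + 664 = 0  ⇒  m = (-116)² − 20·664 = 176
m = 176 > 0,  v_rel·d = -116 < 0  ⇒  outside

inside=no margin=176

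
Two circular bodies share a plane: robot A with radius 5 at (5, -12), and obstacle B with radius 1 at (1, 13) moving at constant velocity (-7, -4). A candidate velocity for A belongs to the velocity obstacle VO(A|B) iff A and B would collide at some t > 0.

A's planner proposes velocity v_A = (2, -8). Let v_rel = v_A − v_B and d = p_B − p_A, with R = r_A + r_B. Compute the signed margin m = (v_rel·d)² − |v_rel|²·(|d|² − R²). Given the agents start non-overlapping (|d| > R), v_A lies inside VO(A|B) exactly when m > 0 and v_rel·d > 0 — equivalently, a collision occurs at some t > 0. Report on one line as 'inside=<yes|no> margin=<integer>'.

d = (-4, 25),  |d|² = 641;  R = 5+1 = 6,  c = 641−6² = 605
v_rel = (9, -4),  |v_rel|² = 97;  v_rel·d = (9)·(-4) + (-4)·(25) = -136
97·t² + 272·t + 605 = 0  ⇒  m = (-136)² − 97·605 = -40189
m = -40189 < 0,  v_rel·d = -136 < 0  ⇒  outside

inside=no margin=-40189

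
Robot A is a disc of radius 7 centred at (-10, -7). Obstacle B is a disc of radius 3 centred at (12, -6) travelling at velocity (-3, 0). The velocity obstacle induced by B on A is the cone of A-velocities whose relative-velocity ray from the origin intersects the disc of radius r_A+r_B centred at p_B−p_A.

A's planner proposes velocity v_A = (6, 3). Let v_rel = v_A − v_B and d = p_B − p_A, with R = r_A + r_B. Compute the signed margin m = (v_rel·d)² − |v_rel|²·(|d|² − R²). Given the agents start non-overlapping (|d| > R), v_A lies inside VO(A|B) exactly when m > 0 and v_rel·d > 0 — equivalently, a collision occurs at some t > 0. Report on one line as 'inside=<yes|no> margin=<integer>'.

d = (22, 1),  |d|² = 485;  R = 7+3 = 10,  c = 485−10² = 385
v_rel = (9, 3),  |v_rel|² = 90;  v_rel·d = (9)·(22) + (3)·(1) = 201
90·t² − 402·t + 385 = 0  ⇒  m = 201² − 90·385 = 5751
m = 5751 > 0,  v_rel·d = 201 > 0  ⇒  inside

inside=yes margin=5751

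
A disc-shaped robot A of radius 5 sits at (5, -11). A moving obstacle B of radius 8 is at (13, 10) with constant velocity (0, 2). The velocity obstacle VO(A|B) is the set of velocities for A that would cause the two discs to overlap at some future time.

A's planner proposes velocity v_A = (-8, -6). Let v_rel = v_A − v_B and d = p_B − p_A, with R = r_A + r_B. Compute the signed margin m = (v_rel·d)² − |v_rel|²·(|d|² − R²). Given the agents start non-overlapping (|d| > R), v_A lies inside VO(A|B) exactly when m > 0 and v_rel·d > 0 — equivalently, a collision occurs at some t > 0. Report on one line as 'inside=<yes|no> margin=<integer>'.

d = (8, 21),  |d|² = 505;  R = 5+8 = 13,  c = 505−13² = 336
v_rel = (-8, -8),  |v_rel|² = 128;  v_rel·d = (-8)·(8) + (-8)·(21) = -232
128·t² + 464·t + 336 = 0  ⇒  m = (-232)² − 128·336 = 10816
m = 10816 > 0,  v_rel·d = -232 < 0  ⇒  outside

inside=no margin=10816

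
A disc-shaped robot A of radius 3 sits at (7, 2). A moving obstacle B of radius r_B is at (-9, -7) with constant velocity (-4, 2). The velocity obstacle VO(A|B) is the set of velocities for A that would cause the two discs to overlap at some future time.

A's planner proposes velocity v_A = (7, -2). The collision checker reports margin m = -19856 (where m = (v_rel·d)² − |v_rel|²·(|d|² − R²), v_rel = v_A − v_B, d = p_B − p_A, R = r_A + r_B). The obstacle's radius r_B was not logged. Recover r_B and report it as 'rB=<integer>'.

m = -19856
d = (-16, -9);  v_rel = (11, -4),  |v_rel|² = 137
v_rel×d = (11)·(-9) − (-4)·(-16) = -163
since m = R²·137 − (-163)²:  R² = (26569 + -19856) / 137 = 49
R = √49 = 7  ⇒  r_B = 7 − 3 = 4

rB=4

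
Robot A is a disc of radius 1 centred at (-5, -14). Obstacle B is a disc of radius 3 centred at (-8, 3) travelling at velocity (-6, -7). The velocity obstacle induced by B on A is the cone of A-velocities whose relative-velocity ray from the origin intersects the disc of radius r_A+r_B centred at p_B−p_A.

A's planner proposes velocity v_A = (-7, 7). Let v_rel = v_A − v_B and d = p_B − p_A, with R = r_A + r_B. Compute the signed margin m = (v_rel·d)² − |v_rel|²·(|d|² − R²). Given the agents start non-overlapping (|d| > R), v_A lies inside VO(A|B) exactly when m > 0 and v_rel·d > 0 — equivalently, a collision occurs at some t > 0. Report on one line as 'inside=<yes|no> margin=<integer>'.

d = (-3, 17),  |d|² = 298;  R = 1+3 = 4,  c = 298−4² = 282
v_rel = (-1, 14),  |v_rel|² = 197;  v_rel·d = (-1)·(-3) + (14)·(17) = 241
197·t² − 482·t + 282 = 0  ⇒  m = 241² − 197·282 = 2527
m = 2527 > 0,  v_rel·d = 241 > 0  ⇒  inside

inside=yes margin=2527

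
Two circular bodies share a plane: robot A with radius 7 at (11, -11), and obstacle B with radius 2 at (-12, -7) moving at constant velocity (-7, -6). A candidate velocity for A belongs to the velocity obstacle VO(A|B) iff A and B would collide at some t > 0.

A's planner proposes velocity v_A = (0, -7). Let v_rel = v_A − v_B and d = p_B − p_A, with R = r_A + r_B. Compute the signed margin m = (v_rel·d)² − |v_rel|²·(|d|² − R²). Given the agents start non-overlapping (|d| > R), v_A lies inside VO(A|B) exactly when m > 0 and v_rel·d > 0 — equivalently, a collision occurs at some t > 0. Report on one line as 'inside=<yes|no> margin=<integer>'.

d = (-23, 4),  |d|² = 545;  R = 7+2 = 9,  c = 545−9² = 464
v_rel = (7, -1),  |v_rel|² = 50;  v_rel·d = (7)·(-23) + (-1)·(4) = -165
50·t² + 330·t + 464 = 0  ⇒  m = (-165)² − 50·464 = 4025
m = 4025 > 0,  v_rel·d = -165 < 0  ⇒  outside

inside=no margin=4025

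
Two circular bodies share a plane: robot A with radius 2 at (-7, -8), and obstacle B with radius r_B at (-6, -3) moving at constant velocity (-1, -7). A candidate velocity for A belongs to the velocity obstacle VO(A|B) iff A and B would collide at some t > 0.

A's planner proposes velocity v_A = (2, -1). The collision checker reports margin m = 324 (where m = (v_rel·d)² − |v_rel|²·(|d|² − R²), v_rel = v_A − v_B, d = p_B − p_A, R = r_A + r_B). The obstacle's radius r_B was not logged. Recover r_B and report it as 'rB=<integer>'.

m = 324
d = (1, 5);  v_rel = (3, 6),  |v_rel|² = 45
v_rel×d = (3)·(5) − (6)·(1) = 9
since m = R²·45 − 9²:  R² = (81 + 324) / 45 = 9
R = √9 = 3  ⇒  r_B = 3 − 2 = 1

rB=1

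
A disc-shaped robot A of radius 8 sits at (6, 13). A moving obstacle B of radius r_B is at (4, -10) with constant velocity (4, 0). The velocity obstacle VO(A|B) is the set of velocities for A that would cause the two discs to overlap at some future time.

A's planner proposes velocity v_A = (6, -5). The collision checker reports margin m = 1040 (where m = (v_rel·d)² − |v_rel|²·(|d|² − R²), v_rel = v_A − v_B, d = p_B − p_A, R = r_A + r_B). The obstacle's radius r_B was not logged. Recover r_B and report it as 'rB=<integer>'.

m = 1040
d = (-2, -23);  v_rel = (2, -5),  |v_rel|² = 29
v_rel×d = (2)·(-23) − (-5)·(-2) = -56
since m = R²·29 − (-56)²:  R² = (3136 + 1040) / 29 = 144
R = √144 = 12  ⇒  r_B = 12 − 8 = 4

rB=4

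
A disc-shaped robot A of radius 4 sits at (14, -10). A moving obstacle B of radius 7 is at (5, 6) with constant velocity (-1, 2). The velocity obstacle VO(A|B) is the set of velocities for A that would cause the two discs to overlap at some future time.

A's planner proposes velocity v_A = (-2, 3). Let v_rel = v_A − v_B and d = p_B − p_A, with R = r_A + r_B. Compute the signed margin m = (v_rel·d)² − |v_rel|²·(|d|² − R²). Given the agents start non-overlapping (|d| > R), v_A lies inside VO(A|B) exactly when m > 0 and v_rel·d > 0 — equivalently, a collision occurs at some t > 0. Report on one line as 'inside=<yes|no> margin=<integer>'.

d = (-9, 16),  |d|² = 337;  R = 4+7 = 11,  c = 337−11² = 216
v_rel = (-1, 1),  |v_rel|² = 2;  v_rel·d = (-1)·(-9) + (1)·(16) = 25
2·t² − 50·t + 216 = 0  ⇒  m = 25² − 2·216 = 193
m = 193 > 0,  v_rel·d = 25 > 0  ⇒  inside

inside=yes margin=193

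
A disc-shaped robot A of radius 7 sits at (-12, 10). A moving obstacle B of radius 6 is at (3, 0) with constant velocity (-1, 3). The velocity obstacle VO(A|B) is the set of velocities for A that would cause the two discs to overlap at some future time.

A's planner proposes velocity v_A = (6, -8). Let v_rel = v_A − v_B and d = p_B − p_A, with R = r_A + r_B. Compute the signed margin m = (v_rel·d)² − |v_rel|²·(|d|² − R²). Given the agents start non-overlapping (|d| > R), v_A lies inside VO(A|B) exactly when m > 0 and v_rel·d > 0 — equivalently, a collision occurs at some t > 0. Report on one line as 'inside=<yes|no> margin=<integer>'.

d = (15, -10),  |d|² = 325;  R = 7+6 = 13,  c = 325−13² = 156
v_rel = (7, -11),  |v_rel|² = 170;  v_rel·d = (7)·(15) + (-11)·(-10) = 215
170·t² − 430·t + 156 = 0  ⇒  m = 215² − 170·156 = 19705
m = 19705 > 0,  v_rel·d = 215 > 0  ⇒  inside

inside=yes margin=19705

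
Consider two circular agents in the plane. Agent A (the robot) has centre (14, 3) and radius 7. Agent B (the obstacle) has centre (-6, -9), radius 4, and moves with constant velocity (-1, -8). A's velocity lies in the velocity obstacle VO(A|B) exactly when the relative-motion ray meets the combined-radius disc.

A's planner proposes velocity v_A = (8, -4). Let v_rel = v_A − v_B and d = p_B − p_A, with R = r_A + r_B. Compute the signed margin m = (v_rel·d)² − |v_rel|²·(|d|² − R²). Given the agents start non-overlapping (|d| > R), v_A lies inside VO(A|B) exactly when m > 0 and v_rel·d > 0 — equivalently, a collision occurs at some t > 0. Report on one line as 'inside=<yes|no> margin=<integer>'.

d = (-20, -12),  |d|² = 544;  R = 7+4 = 11,  c = 544−11² = 423
v_rel = (9, 4),  |v_rel|² = 97;  v_rel·d = (9)·(-20) + (4)·(-12) = -228
97·t² + 456·t + 423 = 0  ⇒  m = (-228)² − 97·423 = 10953
m = 10953 > 0,  v_rel·d = -228 < 0  ⇒  outside

inside=no margin=10953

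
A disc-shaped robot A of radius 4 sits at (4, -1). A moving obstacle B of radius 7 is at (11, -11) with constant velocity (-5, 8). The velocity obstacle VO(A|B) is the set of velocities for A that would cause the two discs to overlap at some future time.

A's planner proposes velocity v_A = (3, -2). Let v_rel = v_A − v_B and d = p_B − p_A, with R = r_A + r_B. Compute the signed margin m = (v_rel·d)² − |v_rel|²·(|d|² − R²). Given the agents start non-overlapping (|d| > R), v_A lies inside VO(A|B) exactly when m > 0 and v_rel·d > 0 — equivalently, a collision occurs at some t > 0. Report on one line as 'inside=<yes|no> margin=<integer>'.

d = (7, -10),  |d|² = 149;  R = 4+7 = 11,  c = 149−11² = 28
v_rel = (8, -10),  |v_rel|² = 164;  v_rel·d = (8)·(7) + (-10)·(-10) = 156
164·t² − 312·t + 28 = 0  ⇒  m = 156² − 164·28 = 19744
m = 19744 > 0,  v_rel·d = 156 > 0  ⇒  inside

inside=yes margin=19744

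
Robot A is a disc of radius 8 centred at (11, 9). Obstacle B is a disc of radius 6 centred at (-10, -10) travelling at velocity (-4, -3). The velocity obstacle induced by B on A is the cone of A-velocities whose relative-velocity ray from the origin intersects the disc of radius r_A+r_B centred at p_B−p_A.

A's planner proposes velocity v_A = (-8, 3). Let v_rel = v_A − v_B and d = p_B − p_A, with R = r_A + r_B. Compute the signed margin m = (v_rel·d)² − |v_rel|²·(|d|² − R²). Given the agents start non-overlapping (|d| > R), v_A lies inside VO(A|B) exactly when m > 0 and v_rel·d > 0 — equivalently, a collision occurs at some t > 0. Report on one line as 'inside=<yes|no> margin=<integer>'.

d = (-21, -19),  |d|² = 802;  R = 8+6 = 14,  c = 802−14² = 606
v_rel = (-4, 6),  |v_rel|² = 52;  v_rel·d = (-4)·(-21) + (6)·(-19) = -30
52·t² + 60·t + 606 = 0  ⇒  m = (-30)² − 52·606 = -30612
m = -30612 < 0,  v_rel·d = -30 < 0  ⇒  outside

inside=no margin=-30612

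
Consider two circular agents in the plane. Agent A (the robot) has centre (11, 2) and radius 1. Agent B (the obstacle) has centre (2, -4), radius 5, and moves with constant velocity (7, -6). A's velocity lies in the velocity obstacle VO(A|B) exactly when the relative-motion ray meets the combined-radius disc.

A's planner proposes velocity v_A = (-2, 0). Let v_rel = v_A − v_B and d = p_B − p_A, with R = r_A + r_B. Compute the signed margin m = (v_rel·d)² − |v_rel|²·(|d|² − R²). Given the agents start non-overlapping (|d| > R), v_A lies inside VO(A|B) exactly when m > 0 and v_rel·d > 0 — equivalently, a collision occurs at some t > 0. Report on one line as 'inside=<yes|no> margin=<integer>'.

d = (-9, -6),  |d|² = 117;  R = 1+5 = 6,  c = 117−6² = 81
v_rel = (-9, 6),  |v_rel|² = 117;  v_rel·d = (-9)·(-9) + (6)·(-6) = 45
117·t² − 90·t + 81 = 0  ⇒  m = 45² − 117·81 = -7452
m = -7452 < 0,  v_rel·d = 45 > 0  ⇒  outside

inside=no margin=-7452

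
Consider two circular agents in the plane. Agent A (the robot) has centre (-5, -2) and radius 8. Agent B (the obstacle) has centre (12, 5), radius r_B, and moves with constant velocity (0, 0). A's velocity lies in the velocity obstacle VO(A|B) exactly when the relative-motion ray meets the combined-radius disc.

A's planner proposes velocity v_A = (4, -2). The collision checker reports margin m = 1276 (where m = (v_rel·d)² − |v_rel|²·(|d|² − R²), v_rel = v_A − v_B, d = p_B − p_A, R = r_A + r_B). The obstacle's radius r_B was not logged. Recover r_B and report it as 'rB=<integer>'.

m = 1276
d = (17, 7);  v_rel = (4, -2),  |v_rel|² = 20
v_rel×d = (4)·(7) − (-2)·(17) = 62
since m = R²·20 − 62²:  R² = (3844 + 1276) / 20 = 256
R = √256 = 16  ⇒  r_B = 16 − 8 = 8

rB=8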